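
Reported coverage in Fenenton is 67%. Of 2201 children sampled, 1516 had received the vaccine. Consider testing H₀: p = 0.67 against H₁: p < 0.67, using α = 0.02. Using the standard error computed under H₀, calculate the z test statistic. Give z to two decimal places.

p̂ = 1516/2201 ≈ 0.68878.
Standard error under H₀: √(0.67×0.33/2201) = 0.01002.
z = (0.68878 − 0.67)/0.01002 = 0.01878/0.01002 = 1.87.
p-value = P(Z < 1.874) ≈ 0.9695, so at α = 0.02 we fail to reject H₀.

z = 1.87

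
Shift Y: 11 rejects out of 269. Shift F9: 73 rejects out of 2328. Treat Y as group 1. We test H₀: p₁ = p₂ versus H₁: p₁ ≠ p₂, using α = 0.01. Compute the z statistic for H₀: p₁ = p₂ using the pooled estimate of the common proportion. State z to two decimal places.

z = 0.84

p̂₁ = 11/269 ≈ 0.04089, p̂₂ = 73/2328 ≈ 0.03136.
Pooled p̂ = (11+73)/(269+2328) = 84/2597 = 0.03235.
SE = √(p̂(1−p̂)(1/n₁+1/n₂)) = √(0.03235·0.96765·0.00414703) = √(0.000129797) = 0.01139.
z = (0.04089 − 0.03136)/0.01139 = 0.00953/0.01139 = 0.84.
p-value = 2·P(Z > 0.837) ≈ 0.4026, so at α = 0.01 we fail to reject H₀.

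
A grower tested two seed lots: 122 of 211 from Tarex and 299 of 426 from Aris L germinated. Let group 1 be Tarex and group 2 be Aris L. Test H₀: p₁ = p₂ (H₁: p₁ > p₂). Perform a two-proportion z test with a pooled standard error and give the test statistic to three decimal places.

p̂₁ = 122/211 = 0.578199, p̂₂ = 299/426 = 0.701878.
Pooled p̂ = (122+299)/(211+426) = 421/637 = 0.660911.
SE = √(0.224108 × 0.00708675) = 0.039852.
z = (0.578199 − 0.701878)/0.039852 = -0.123679/0.039852 = -3.103.

z = -3.103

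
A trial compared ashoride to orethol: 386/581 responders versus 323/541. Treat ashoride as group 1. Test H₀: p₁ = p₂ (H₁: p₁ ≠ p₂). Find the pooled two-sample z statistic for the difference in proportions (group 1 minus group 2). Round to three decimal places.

z = 2.337

p̂₁ = 386/581 = 0.66437, p̂₂ = 323/541 = 0.59704.
Pooled p̂ = (386+323)/(581+541) = 709/1122 = 0.63191.
SE = √(0.2326 × 0.0035696) = 0.02881.
z = (0.66437 − 0.59704)/0.02881 = 0.06733/0.02881 = 2.337.
Two-sided p-value ≈ 2·Φ(−2.337) = 0.0195.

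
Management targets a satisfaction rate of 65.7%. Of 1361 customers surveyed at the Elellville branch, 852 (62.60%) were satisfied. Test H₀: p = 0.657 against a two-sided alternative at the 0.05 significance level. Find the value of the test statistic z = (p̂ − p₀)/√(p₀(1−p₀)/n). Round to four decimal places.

z = -2.4083

p̂ = 852/1361 ≈ 0.626010.
Standard error under H₀: √(0.657×0.343/1361) = 0.012868.
z = (0.626010 − 0.657)/0.012868 = -0.030990/0.012868 = -2.4083.
Two-sided p-value ≈ 2·Φ(−2.408) = 0.0160. With α = 0.05, reject H₀.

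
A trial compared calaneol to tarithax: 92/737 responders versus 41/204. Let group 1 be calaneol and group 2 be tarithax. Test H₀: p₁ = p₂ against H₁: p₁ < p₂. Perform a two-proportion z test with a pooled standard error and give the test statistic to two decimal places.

z = -2.76

p̂₁ = 92/737 = 0.1248, p̂₂ = 41/204 = 0.2010.
Pooled p̂ = (92+41)/(737+204) = 133/941 = 0.1413.
SE = √(0.121362 × 0.00625881) = 0.0276.
z = (0.1248 − 0.2010)/0.0276 = -0.0762/0.0276 = -2.76.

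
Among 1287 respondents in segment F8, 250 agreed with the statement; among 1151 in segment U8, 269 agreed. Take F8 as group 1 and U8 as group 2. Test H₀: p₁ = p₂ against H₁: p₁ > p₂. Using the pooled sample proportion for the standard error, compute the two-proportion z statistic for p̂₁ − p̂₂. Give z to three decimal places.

z = -2.376

p̂₁ = 250/1287 ≈ 0.19425, p̂₂ = 269/1151 ≈ 0.23371.
Pooled p̂ = (250+269)/(1287+1151) = 519/2438 = 0.21288.
SE = √(p̂(1−p̂)(1/n₁+1/n₂)) = √(0.21288·0.78712·0.00164581) = √(0.000275775) = 0.01661.
z = (0.19425 − 0.23371)/0.01661 = -0.03946/0.01661 = -2.376.
p-value = P(Z > -2.376) ≈ 0.9913.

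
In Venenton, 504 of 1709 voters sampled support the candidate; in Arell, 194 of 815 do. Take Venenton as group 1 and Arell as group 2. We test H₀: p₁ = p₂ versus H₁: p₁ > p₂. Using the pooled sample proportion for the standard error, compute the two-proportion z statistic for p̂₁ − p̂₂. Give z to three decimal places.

p̂₁ = 504/1709 = 0.29491, p̂₂ = 194/815 = 0.23804.
Pooled p̂ = (504+194)/(1709+815) = 698/2524 = 0.27655.
SE = √(0.200068 × 0.00181213) = 0.01904.
z = (0.29491 − 0.23804)/0.01904 = 0.05687/0.01904 = 2.987.

z = 2.987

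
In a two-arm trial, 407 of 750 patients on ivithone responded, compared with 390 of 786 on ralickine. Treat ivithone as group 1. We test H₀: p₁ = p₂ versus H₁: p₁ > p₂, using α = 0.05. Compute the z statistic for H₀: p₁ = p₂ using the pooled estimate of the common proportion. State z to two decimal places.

z = 1.82

p̂₁ = 407/750 ≈ 0.5427, p̂₂ = 390/786 ≈ 0.4962.
Pooled p̂ = (407+390)/(750+786) = 797/1536 = 0.5189.
SE = √(p̂(1−p̂)(1/n₁+1/n₂)) = √(0.5189·0.4811·0.0026056) = √(0.000650471) = 0.0255.
z = (0.5427 − 0.4962)/0.0255 = 0.0465/0.0255 = 1.82.
p-value = P(Z > 1.823) ≈ 0.0342. With α = 0.05, reject H₀.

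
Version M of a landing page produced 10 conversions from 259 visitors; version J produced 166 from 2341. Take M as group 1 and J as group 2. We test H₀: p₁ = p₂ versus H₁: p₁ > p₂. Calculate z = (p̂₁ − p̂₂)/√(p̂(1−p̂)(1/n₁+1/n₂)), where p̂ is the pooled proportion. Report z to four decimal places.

p̂₁ = 10/259 ≈ 0.038610, p̂₂ = 166/2341 ≈ 0.070910.
Pooled p̂ = (10+166)/(259+2341) = 176/2600 = 0.067692.
SE = √(0.0631101 × 0.00428817) = 0.016451.
z = (0.038610 − 0.070910)/0.016451 = -0.032300/0.016451 = -1.9634.
p-value = P(Z > -1.963) ≈ 0.9752.

z = -1.9634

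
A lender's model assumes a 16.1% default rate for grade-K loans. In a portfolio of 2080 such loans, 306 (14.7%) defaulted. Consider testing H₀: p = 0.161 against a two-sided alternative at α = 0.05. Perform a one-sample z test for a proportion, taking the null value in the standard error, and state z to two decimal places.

p̂ = 306/2080 ≈ 0.1471.
Under H₀, SE = √(0.161·0.839/2080) = √(6.49418e-05) = 0.0081.
z = (0.1471 − 0.161)/0.0081 = -0.0139/0.0081 = -1.72.
Two-sided p-value ≈ 2·Φ(−1.723) = 0.0849. With α = 0.05, fail to reject H₀.

z = -1.72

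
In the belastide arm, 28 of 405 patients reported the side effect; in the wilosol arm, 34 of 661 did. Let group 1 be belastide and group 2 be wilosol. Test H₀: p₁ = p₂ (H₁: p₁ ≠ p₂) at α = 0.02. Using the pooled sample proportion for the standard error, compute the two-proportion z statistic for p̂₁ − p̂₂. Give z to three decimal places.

z = 1.198

p̂₁ = 28/405 ≈ 0.06914, p̂₂ = 34/661 ≈ 0.05144.
Pooled p̂ = (28+34)/(405+661) = 62/1066 = 0.05816.
SE = √(0.0547786 × 0.003982) = 0.01477.
z = (0.06914 − 0.05144)/0.01477 = 0.01770/0.01477 = 1.198.
Two-sided p-value ≈ 2·Φ(−1.198) = 0.2308; since p > α = 0.02, fail to reject H₀.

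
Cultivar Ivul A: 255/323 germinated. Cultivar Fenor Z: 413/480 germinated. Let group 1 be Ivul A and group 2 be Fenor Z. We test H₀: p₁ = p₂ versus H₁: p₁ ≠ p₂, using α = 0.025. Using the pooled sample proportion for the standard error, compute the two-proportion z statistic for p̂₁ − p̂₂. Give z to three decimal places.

p̂₁ = 255/323 = 0.789474, p̂₂ = 413/480 = 0.860417.
Pooled p̂ = (255+413)/(323+480) = 668/803 = 0.831880.
SE = √(p̂(1−p̂)(1/n₁+1/n₂)) = √(0.831880·0.168120·0.00517931) = √(0.000724354) = 0.026914.
z = (0.789474 − 0.860417)/0.026914 = -0.070943/0.026914 = -2.636.
Two-sided p-value ≈ 2·Φ(−2.636) = 0.0084, so at α = 0.025 we reject H₀.

z = -2.636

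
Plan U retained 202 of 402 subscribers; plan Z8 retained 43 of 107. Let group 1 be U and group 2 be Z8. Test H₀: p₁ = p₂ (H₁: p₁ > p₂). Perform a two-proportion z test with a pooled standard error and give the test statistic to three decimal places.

p̂₁ = 202/402 ≈ 0.50249, p̂₂ = 43/107 ≈ 0.40187.
Pooled p̂ = (202+43)/(402+107) = 245/509 = 0.48134.
SE = √(0.249652 × 0.0118334) = 0.05435.
z = (0.50249 − 0.40187)/0.05435 = 0.10062/0.05435 = 1.851.
p-value = P(Z > 1.851) ≈ 0.0321.

z = 1.851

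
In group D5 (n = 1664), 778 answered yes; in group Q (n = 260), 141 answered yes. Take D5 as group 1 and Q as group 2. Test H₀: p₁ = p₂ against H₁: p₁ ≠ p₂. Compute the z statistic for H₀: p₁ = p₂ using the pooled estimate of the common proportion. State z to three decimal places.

z = -2.244

p̂₁ = 778/1664 = 0.46755, p̂₂ = 141/260 = 0.54231.
Pooled p̂ = (778+141)/(1664+260) = 919/1924 = 0.47765.
SE = √(p̂(1−p̂)(1/n₁+1/n₂)) = √(0.47765·0.52235·0.00444712) = √(0.00110956) = 0.03331.
z = (0.46755 − 0.54231)/0.03331 = -0.07476/0.03331 = -2.244.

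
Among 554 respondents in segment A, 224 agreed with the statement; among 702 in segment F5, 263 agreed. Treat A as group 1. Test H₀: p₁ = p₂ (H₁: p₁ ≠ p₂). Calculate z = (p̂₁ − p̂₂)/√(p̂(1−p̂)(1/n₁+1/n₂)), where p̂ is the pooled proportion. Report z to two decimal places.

z = 1.07

p̂₁ = 224/554 = 0.4043, p̂₂ = 263/702 = 0.3746.
Pooled p̂ = (224+263)/(554+702) = 487/1256 = 0.3877.
SE = √(0.237397 × 0.00322956) = 0.0277.
z = (0.4043 − 0.3746)/0.0277 = 0.0297/0.0277 = 1.07.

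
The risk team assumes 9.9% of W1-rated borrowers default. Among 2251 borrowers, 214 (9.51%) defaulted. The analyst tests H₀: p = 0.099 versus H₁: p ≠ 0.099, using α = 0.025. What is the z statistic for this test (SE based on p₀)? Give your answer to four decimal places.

p̂ = 214/2251 ≈ 0.095069.
Under H₀, SE = √(0.099·0.901/2251) = √(3.96264e-05) = 0.006295.
z = (0.095069 − 0.099)/0.006295 = -0.003931/0.006295 = -0.6245.
Two-sided p-value ≈ 2·Φ(−0.624) = 0.5323; since p > α = 0.025, fail to reject H₀.

z = -0.6245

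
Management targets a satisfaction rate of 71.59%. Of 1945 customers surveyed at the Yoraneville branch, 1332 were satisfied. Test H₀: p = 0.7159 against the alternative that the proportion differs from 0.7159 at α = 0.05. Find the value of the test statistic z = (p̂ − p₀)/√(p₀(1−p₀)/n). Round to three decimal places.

p̂ = 1332/1945 ≈ 0.684833.
SE = √(p₀(1−p₀)/n) = √(0.20339/1945) = 0.010226.
z = (0.684833 − 0.7159)/0.010226 = -0.031067/0.010226 = -3.038.
Two-sided p-value ≈ 2·Φ(−3.038) = 0.0024; since p < α = 0.05, reject H₀.

z = -3.038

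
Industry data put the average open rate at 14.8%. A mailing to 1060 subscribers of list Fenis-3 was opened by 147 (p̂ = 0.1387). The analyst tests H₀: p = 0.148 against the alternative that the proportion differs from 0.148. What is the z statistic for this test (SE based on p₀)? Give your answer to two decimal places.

z = -0.85

p̂ = 147/1060 ≈ 0.1387.
Under H₀, SE = √(0.148·0.852/1060) = √(0.000118958) = 0.0109.
z = (0.1387 − 0.148)/0.0109 = -0.0093/0.0109 = -0.85.
Two-sided p-value ≈ 2·Φ(−0.855) = 0.3928.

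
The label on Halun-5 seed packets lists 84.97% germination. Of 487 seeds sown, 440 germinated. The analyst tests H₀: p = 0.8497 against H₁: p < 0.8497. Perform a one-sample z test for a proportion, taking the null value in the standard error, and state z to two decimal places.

p̂ = 440/487 = 0.9035.
Standard error under H₀: √(0.8497×0.1503/487) = 0.0162.
z = (0.9035 − 0.8497)/0.0162 = 0.0538/0.0162 = 3.32.

z = 3.32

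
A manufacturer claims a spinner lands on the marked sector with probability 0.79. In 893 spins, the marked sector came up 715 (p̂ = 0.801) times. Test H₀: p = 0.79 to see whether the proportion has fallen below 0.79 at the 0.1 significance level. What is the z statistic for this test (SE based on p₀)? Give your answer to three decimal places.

z = 0.783

p̂ = 715/893 ≈ 0.80067.
Standard error under H₀: √(0.79×0.21/893) = 0.01363.
z = (0.80067 − 0.79)/0.01363 = 0.01067/0.01363 = 0.783.
p-value = P(Z < 0.783) ≈ 0.7832, so at α = 0.1 we fail to reject H₀.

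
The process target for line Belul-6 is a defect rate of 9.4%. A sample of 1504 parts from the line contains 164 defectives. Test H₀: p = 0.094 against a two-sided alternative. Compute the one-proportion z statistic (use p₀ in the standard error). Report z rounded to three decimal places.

p̂ = 164/1504 ≈ 0.109043.
Under H₀, SE = √(0.094·0.906/1504) = √(5.6625e-05) = 0.007525.
z = (0.109043 − 0.094)/0.007525 = 0.015043/0.007525 = 1.999.
p-value = 2·P(Z > 1.999) ≈ 0.0456.

z = 1.999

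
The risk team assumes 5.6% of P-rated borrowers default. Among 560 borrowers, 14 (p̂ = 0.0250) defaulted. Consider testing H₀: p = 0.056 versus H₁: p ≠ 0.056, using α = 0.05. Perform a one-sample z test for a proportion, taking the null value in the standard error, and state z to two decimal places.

p̂ = 14/560 = 0.02500.
SE = √(p₀(1−p₀)/n) = √(0.052864/560) = 0.00972.
z = (0.02500 − 0.056)/0.00972 = -0.03100/0.00972 = -3.19.
p-value = 2·P(Z > 3.191) ≈ 0.0014. With α = 0.05, reject H₀.

z = -3.19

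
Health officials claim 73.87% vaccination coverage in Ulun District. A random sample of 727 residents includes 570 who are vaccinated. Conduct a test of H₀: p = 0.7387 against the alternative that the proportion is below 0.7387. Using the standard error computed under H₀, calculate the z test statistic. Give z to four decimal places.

p̂ = 570/727 ≈ 0.7840440.
SE = √(p₀(1−p₀)/n) = √(0.19302/727) = 0.0162943.
z = (0.7840440 − 0.7387)/0.0162943 = 0.0453440/0.0162943 = 2.7828.

z = 2.7828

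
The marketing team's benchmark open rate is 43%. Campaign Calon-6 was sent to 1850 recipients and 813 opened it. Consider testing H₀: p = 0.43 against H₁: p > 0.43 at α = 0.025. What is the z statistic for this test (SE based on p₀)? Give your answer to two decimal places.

p̂ = 813/1850 ≈ 0.43946.
Under H₀, SE = √(0.43·0.57/1850) = √(0.000132486) = 0.01151.
z = (0.43946 − 0.43)/0.01151 = 0.00946/0.01151 = 0.82.
p-value = P(Z > 0.822) ≈ 0.2056. With α = 0.025, fail to reject H₀.

z = 0.82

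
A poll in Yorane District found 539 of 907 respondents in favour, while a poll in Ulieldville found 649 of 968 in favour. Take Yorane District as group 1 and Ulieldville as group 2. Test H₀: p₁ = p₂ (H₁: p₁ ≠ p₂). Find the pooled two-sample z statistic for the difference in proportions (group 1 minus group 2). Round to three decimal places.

p̂₁ = 539/907 ≈ 0.594267, p̂₂ = 649/968 ≈ 0.670455.
Pooled p̂ = (539+649)/(907+968) = 1188/1875 = 0.633600.
SE = √(p̂(1−p̂)(1/n₁+1/n₂)) = √(0.633600·0.366400·0.00213559) = √(0.00049578) = 0.022266.
z = (0.594267 − 0.670455)/0.022266 = -0.076188/0.022266 = -3.422.
Two-sided p-value ≈ 2·Φ(−3.422) = 0.0006.

z = -3.422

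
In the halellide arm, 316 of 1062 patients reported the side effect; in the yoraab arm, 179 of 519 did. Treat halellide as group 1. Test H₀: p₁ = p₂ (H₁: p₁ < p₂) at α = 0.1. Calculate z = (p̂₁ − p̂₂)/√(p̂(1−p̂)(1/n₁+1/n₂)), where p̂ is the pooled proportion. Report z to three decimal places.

z = -1.906

p̂₁ = 316/1062 ≈ 0.29755, p̂₂ = 179/519 ≈ 0.34489.
Pooled p̂ = (316+179)/(1062+519) = 495/1581 = 0.31309.
SE = √(0.215066 × 0.0028684) = 0.02484.
z = (0.29755 − 0.34489)/0.02484 = -0.04734/0.02484 = -1.906.
p-value = P(Z < -1.906) ≈ 0.0283; since p < α = 0.1, reject H₀.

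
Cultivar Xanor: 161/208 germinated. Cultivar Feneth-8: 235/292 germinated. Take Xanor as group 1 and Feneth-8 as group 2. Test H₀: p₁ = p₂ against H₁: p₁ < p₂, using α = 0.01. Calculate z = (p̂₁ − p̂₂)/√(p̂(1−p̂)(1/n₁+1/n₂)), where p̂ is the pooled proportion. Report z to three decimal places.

z = -0.835

p̂₁ = 161/208 ≈ 0.77404, p̂₂ = 235/292 ≈ 0.80479.
Pooled p̂ = (161+235)/(208+292) = 396/500 = 0.79200.
SE = √(p̂(1−p̂)(1/n₁+1/n₂)) = √(0.79200·0.20800·0.00823235) = √(0.00135616) = 0.03683.
z = (0.77404 − 0.80479)/0.03683 = -0.03075/0.03683 = -0.835.
p-value = P(Z < -0.835) ≈ 0.2018; since p > α = 0.01, fail to reject H₀.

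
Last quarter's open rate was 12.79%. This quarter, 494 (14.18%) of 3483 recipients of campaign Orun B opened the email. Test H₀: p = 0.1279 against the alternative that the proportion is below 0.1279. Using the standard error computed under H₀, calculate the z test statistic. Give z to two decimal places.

z = 2.46

p̂ = 494/3483 = 0.14183.
Standard error under H₀: √(0.1279×0.8721/3483) = 0.00566.
z = (0.14183 − 0.1279)/0.00566 = 0.01393/0.00566 = 2.46.
p-value = P(Z < 2.462) ≈ 0.9931.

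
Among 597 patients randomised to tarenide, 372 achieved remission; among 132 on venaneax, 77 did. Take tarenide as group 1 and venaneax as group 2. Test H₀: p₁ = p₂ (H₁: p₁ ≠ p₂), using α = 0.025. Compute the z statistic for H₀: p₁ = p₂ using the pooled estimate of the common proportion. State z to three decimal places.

z = 0.850

p̂₁ = 372/597 = 0.623116, p̂₂ = 77/132 = 0.583333.
Pooled p̂ = (372+77)/(597+132) = 449/729 = 0.615912.
SE = √(p̂(1−p̂)(1/n₁+1/n₂)) = √(0.615912·0.384088·0.0092508) = √(0.00218841) = 0.046780.
z = (0.623116 − 0.583333)/0.046780 = 0.039783/0.046780 = 0.850.
Two-sided p-value ≈ 2·Φ(−0.850) = 0.3951. With α = 0.025, fail to reject H₀.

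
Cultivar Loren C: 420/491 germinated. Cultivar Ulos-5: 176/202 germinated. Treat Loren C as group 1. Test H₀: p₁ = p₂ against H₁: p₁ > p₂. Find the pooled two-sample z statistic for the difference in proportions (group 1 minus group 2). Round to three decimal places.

p̂₁ = 420/491 ≈ 0.85540, p̂₂ = 176/202 ≈ 0.87129.
Pooled p̂ = (420+176)/(491+202) = 596/693 = 0.86003.
SE = √(p̂(1−p̂)(1/n₁+1/n₂)) = √(0.86003·0.13997·0.00698715) = √(0.000841108) = 0.02900.
z = (0.85540 − 0.87129)/0.02900 = -0.01589/0.02900 = -0.548.
p-value = P(Z > -0.548) ≈ 0.7081.

z = -0.548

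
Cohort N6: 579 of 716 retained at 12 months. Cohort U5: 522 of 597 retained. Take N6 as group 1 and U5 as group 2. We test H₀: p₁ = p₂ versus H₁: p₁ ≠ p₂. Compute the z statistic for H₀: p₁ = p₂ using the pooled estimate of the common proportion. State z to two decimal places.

p̂₁ = 579/716 = 0.8087, p̂₂ = 522/597 = 0.8744.
Pooled p̂ = (579+522)/(716+597) = 1101/1313 = 0.8385.
SE = √(p̂(1−p̂)(1/n₁+1/n₂)) = √(0.8385·0.1615·0.00307169) = √(0.000415883) = 0.0204.
z = (0.8087 − 0.8744)/0.0204 = -0.0657/0.0204 = -3.22.

z = -3.22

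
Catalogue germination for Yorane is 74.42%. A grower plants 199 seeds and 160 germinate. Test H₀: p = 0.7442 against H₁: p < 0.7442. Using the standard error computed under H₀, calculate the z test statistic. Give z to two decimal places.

p̂ = 160/199 ≈ 0.80402.
SE = √(p₀(1−p₀)/n) = √(0.19037/199) = 0.03093.
z = (0.80402 − 0.7442)/0.03093 = 0.05982/0.03093 = 1.93.

z = 1.93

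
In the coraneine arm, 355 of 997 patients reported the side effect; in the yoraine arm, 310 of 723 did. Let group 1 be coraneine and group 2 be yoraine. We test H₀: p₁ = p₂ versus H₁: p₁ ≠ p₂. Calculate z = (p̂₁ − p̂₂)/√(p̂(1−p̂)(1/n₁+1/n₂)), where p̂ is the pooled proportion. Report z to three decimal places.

z = -3.056

p̂₁ = 355/997 = 0.35607, p̂₂ = 310/723 = 0.42877.
Pooled p̂ = (355+310)/(997+723) = 665/1720 = 0.38663.
SE = √(p̂(1−p̂)(1/n₁+1/n₂)) = √(0.38663·0.61337·0.00238613) = √(0.000565864) = 0.02379.
z = (0.35607 − 0.42877)/0.02379 = -0.07270/0.02379 = -3.056.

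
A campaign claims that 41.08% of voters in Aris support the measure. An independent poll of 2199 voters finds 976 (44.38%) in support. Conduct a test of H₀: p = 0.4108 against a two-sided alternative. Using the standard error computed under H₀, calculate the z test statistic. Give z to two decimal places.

p̂ = 976/2199 = 0.44384.
SE = √(p₀(1−p₀)/n) = √(0.24204/2199) = 0.01049.
z = (0.44384 − 0.4108)/0.01049 = 0.03304/0.01049 = 3.15.

z = 3.15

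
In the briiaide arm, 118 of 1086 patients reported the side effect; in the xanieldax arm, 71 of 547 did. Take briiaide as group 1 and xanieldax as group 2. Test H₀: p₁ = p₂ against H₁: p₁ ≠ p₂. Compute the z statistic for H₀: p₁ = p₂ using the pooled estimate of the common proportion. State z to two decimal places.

p̂₁ = 118/1086 ≈ 0.1087, p̂₂ = 71/547 ≈ 0.1298.
Pooled p̂ = (118+71)/(1086+547) = 189/1633 = 0.1157.
SE = √(p̂(1−p̂)(1/n₁+1/n₂)) = √(0.1157·0.8843·0.00274896) = √(0.000281336) = 0.0168.
z = (0.1087 − 0.1298)/0.0168 = -0.0211/0.0168 = -1.26.
p-value = 2·P(Z > 1.261) ≈ 0.2075.

z = -1.26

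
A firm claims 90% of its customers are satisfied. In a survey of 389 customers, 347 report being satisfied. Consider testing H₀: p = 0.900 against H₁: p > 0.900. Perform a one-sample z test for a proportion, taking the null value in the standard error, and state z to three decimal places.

z = -0.524

p̂ = 347/389 ≈ 0.89203.
SE = √(p₀(1−p₀)/n) = √(0.09/389) = 0.01521.
z = (0.89203 − 0.9)/0.01521 = -0.00797/0.01521 = -0.524.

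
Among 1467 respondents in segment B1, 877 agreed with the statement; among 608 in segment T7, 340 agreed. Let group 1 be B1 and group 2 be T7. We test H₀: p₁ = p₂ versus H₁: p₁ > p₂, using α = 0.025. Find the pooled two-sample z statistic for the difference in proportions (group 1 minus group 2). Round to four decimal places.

p̂₁ = 877/1467 ≈ 0.597819, p̂₂ = 340/608 ≈ 0.559211.
Pooled p̂ = (877+340)/(1467+608) = 1217/2075 = 0.586506.
SE = √(0.242517 × 0.0023264) = 0.023753.
z = (0.597819 − 0.559211)/0.023753 = 0.038608/0.023753 = 1.6254.
p-value = P(Z > 1.625) ≈ 0.0520, so at α = 0.025 we fail to reject H₀.

z = 1.6254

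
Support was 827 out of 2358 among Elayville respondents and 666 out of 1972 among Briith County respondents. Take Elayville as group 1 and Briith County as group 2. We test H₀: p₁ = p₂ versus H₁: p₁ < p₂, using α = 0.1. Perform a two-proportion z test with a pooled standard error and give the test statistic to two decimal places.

p̂₁ = 827/2358 = 0.3507, p̂₂ = 666/1972 = 0.3377.
Pooled p̂ = (827+666)/(2358+1972) = 1493/4330 = 0.3448.
SE = √(p̂(1−p̂)(1/n₁+1/n₂)) = √(0.3448·0.6552·0.000931188) = √(0.000210368) = 0.0145.
z = (0.3507 − 0.3377)/0.0145 = 0.0130/0.0145 = 0.90.
p-value = P(Z < 0.896) ≈ 0.8148, so at α = 0.1 we fail to reject H₀.

z = 0.90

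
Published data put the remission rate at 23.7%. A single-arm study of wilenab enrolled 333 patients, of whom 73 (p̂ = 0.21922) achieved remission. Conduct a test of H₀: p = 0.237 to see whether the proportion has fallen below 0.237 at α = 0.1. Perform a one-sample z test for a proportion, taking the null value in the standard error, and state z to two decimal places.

z = -0.76

p̂ = 73/333 ≈ 0.2192.
Standard error under H₀: √(0.237×0.763/333) = 0.0233.
z = (0.2192 − 0.237)/0.0233 = -0.0178/0.0233 = -0.76.
p-value = P(Z < -0.763) ≈ 0.2227; since p > α = 0.1, fail to reject H₀.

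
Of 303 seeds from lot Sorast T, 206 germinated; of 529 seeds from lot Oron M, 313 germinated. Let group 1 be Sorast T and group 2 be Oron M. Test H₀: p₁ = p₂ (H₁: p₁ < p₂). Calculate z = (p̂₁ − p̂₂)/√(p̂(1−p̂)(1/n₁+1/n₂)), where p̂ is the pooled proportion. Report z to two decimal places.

p̂₁ = 206/303 ≈ 0.6799, p̂₂ = 313/529 ≈ 0.5917.
Pooled p̂ = (206+313)/(303+529) = 519/832 = 0.6238.
SE = √(p̂(1−p̂)(1/n₁+1/n₂)) = √(0.6238·0.3762·0.00519069) = √(0.00121812) = 0.0349.
z = (0.6799 − 0.5917)/0.0349 = 0.0882/0.0349 = 2.53.
p-value = P(Z < 2.527) ≈ 0.9942.

z = 2.53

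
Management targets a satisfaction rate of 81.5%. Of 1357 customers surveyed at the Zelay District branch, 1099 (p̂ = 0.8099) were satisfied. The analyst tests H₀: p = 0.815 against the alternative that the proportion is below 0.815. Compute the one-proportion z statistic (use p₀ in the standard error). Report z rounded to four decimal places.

p̂ = 1099/1357 ≈ 0.809875.
Standard error under H₀: √(0.815×0.185/1357) = 0.010541.
z = (0.809875 − 0.815)/0.010541 = -0.005125/0.010541 = -0.4862.

z = -0.4862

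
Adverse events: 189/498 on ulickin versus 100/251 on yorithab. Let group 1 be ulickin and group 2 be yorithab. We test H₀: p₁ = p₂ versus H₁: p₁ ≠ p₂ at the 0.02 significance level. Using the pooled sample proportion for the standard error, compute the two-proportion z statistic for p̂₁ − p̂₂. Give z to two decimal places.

z = -0.50

p̂₁ = 189/498 = 0.3795, p̂₂ = 100/251 = 0.3984.
Pooled p̂ = (189+100)/(498+251) = 289/749 = 0.3858.
SE = √(p̂(1−p̂)(1/n₁+1/n₂)) = √(0.3858·0.6142·0.0059921) = √(0.00141994) = 0.0377.
z = (0.3795 − 0.3984)/0.0377 = -0.0189/0.0377 = -0.50.
Two-sided p-value ≈ 2·Φ(−0.501) = 0.6162. With α = 0.02, fail to reject H₀.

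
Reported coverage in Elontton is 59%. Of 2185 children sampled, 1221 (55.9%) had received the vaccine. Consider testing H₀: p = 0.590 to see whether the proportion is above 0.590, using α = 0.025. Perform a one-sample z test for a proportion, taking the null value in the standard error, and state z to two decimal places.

p̂ = 1221/2185 = 0.55881.
SE = √(p₀(1−p₀)/n) = √(0.2419/2185) = 0.01052.
z = (0.55881 − 0.59)/0.01052 = -0.03119/0.01052 = -2.96.
p-value = P(Z > -2.964) ≈ 0.9985, so at α = 0.025 we fail to reject H₀.

z = -2.96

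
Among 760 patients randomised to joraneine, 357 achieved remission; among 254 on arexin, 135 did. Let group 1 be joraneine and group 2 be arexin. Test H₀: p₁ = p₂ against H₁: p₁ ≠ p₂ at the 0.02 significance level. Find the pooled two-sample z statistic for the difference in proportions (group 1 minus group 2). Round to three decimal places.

p̂₁ = 357/760 ≈ 0.46974, p̂₂ = 135/254 ≈ 0.53150.
Pooled p̂ = (357+135)/(760+254) = 492/1014 = 0.48521.
SE = √(p̂(1−p̂)(1/n₁+1/n₂)) = √(0.48521·0.51479·0.0052528) = √(0.00131205) = 0.03622.
z = (0.46974 − 0.53150)/0.03622 = -0.06176/0.03622 = -1.705.
Two-sided p-value ≈ 2·Φ(−1.705) = 0.0882, so at α = 0.02 we fail to reject H₀.

z = -1.705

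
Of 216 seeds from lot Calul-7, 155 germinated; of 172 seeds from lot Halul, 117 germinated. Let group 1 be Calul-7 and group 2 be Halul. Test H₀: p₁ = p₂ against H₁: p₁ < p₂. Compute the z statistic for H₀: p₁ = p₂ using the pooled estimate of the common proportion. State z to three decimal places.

p̂₁ = 155/216 = 0.71759, p̂₂ = 117/172 = 0.68023.
Pooled p̂ = (155+117)/(216+172) = 272/388 = 0.70103.
SE = √(p̂(1−p̂)(1/n₁+1/n₂)) = √(0.70103·0.29897·0.0104436) = √(0.00218883) = 0.04678.
z = (0.71759 − 0.68023)/0.04678 = 0.03736/0.04678 = 0.799.

z = 0.799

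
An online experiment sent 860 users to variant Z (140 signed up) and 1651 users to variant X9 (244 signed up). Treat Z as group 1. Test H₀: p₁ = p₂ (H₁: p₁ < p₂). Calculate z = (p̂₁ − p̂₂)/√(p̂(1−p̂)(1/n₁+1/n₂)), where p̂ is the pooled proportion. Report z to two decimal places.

z = 0.99

p̂₁ = 140/860 ≈ 0.1628, p̂₂ = 244/1651 ≈ 0.1478.
Pooled p̂ = (140+244)/(860+1651) = 384/2511 = 0.1529.
SE = √(p̂(1−p̂)(1/n₁+1/n₂)) = √(0.1529·0.8471·0.00176848) = √(0.00022909) = 0.0151.
z = (0.1628 − 0.1478)/0.0151 = 0.0150/0.0151 = 0.99.
p-value = P(Z < 0.991) ≈ 0.8392.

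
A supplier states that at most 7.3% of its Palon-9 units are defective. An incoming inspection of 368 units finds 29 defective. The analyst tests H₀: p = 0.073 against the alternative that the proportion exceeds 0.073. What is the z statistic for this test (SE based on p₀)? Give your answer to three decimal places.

p̂ = 29/368 = 0.07880.
SE = √(p₀(1−p₀)/n) = √(0.067671/368) = 0.01356.
z = (0.07880 − 0.073)/0.01356 = 0.00580/0.01356 = 0.428.

z = 0.428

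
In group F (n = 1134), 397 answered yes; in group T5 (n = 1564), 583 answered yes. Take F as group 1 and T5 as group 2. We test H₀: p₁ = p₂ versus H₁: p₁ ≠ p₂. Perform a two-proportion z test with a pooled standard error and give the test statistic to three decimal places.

p̂₁ = 397/1134 = 0.350088, p̂₂ = 583/1564 = 0.372762.
Pooled p̂ = (397+583)/(1134+1564) = 980/2698 = 0.363232.
SE = √(0.231295 × 0.00152122) = 0.018758.
z = (0.350088 − 0.372762)/0.018758 = -0.022674/0.018758 = -1.209.

z = -1.209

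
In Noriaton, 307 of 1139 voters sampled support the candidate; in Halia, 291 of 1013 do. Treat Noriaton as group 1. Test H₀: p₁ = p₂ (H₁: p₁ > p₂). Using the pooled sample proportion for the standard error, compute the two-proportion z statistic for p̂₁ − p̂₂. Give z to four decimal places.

p̂₁ = 307/1139 ≈ 0.269535, p̂₂ = 291/1013 ≈ 0.287266.
Pooled p̂ = (307+291)/(1139+1013) = 598/2152 = 0.277881.
SE = √(p̂(1−p̂)(1/n₁+1/n₂)) = √(0.277881·0.722119·0.00186513) = √(0.000374263) = 0.019346.
z = (0.269535 − 0.287266)/0.019346 = -0.017731/0.019346 = -0.9165.

z = -0.9165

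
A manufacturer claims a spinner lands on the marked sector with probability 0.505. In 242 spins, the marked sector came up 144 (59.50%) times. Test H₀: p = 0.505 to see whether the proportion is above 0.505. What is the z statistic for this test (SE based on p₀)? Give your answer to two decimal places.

z = 2.80

p̂ = 144/242 = 0.5950.
Standard error under H₀: √(0.505×0.495/242) = 0.0321.
z = (0.5950 − 0.505)/0.0321 = 0.0900/0.0321 = 2.80.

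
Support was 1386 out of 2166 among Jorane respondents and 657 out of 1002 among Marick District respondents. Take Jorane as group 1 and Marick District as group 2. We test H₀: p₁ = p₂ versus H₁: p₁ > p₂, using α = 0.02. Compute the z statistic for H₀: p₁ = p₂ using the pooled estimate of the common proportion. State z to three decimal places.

z = -0.864

p̂₁ = 1386/2166 ≈ 0.63989, p̂₂ = 657/1002 ≈ 0.65569.
Pooled p̂ = (1386+657)/(2166+1002) = 2043/3168 = 0.64489.
SE = √(p̂(1−p̂)(1/n₁+1/n₂)) = √(0.64489·0.35511·0.00145968) = √(0.000334279) = 0.01828.
z = (0.63989 − 0.65569)/0.01828 = -0.01580/0.01828 = -0.864.
p-value = P(Z > -0.864) ≈ 0.8062; since p > α = 0.02, fail to reject H₀.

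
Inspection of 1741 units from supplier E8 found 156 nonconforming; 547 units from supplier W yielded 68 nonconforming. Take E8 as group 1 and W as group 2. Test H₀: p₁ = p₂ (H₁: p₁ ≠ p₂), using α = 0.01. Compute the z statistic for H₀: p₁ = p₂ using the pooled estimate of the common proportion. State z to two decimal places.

p̂₁ = 156/1741 ≈ 0.0896, p̂₂ = 68/547 ≈ 0.1243.
Pooled p̂ = (156+68)/(1741+547) = 224/2288 = 0.0979.
SE = √(p̂(1−p̂)(1/n₁+1/n₂)) = √(0.0979·0.9021·0.00240254) = √(0.000212185) = 0.0146.
z = (0.0896 − 0.1243)/0.0146 = -0.0347/0.0146 = -2.38.
p-value = 2·P(Z > 2.383) ≈ 0.0172. With α = 0.01, fail to reject H₀.

z = -2.38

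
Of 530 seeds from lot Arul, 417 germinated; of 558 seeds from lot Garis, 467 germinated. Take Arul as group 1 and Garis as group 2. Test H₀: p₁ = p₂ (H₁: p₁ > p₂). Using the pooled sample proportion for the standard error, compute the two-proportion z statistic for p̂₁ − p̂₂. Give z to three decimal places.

p̂₁ = 417/530 = 0.786792, p̂₂ = 467/558 = 0.836918.
Pooled p̂ = (417+467)/(530+558) = 884/1088 = 0.812500.
SE = √(0.152344 × 0.00367891) = 0.023674.
z = (0.786792 − 0.836918)/0.023674 = -0.050126/0.023674 = -2.117.
p-value = P(Z > -2.117) ≈ 0.9829.

z = -2.117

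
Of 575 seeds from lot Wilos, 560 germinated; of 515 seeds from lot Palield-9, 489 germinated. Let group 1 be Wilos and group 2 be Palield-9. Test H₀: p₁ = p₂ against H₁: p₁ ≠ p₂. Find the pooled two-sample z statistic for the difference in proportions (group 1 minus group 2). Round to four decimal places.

z = 2.1137

p̂₁ = 560/575 ≈ 0.973913, p̂₂ = 489/515 ≈ 0.949515.
Pooled p̂ = (560+489)/(575+515) = 1049/1090 = 0.962385.
SE = √(p̂(1−p̂)(1/n₁+1/n₂)) = √(0.962385·0.037615·0.00368088) = √(0.000133247) = 0.011543.
z = (0.973913 − 0.949515)/0.011543 = 0.024398/0.011543 = 2.1137.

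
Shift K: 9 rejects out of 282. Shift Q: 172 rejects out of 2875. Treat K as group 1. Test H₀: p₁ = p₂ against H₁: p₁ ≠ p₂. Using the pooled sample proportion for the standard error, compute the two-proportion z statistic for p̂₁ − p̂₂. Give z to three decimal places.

z = -1.924

p̂₁ = 9/282 ≈ 0.03191, p̂₂ = 172/2875 ≈ 0.05983.
Pooled p̂ = (9+172)/(282+2875) = 181/3157 = 0.05733.
SE = √(p̂(1−p̂)(1/n₁+1/n₂)) = √(0.05733·0.94267·0.00389393) = √(0.000210451) = 0.01451.
z = (0.03191 − 0.05983)/0.01451 = -0.02792/0.01451 = -1.924.
p-value = 2·P(Z > 1.924) ≈ 0.0544.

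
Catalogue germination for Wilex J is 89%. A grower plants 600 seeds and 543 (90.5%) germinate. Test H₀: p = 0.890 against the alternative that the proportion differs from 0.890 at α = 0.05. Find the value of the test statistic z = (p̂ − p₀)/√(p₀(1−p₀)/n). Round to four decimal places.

p̂ = 543/600 ≈ 0.905000.
SE = √(p₀(1−p₀)/n) = √(0.0979/600) = 0.012774.
z = (0.905000 − 0.89)/0.012774 = 0.015000/0.012774 = 1.1743.
Two-sided p-value ≈ 2·Φ(−1.174) = 0.2403; since p > α = 0.05, fail to reject H₀.

z = 1.1743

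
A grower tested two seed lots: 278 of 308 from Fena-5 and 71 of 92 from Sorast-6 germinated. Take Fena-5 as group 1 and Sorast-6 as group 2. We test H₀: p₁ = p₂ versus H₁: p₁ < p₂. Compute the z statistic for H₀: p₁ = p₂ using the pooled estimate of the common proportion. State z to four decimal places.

z = 3.3022

p̂₁ = 278/308 = 0.902597, p̂₂ = 71/92 = 0.771739.
Pooled p̂ = (278+71)/(308+92) = 349/400 = 0.872500.
SE = √(p̂(1−p̂)(1/n₁+1/n₂)) = √(0.872500·0.127500·0.0141163) = √(0.00157035) = 0.039628.
z = (0.902597 − 0.771739)/0.039628 = 0.130858/0.039628 = 3.3022.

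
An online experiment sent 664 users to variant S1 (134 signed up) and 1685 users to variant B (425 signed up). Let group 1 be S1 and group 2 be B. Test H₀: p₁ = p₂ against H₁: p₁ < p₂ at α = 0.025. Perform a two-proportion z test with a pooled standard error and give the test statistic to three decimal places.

p̂₁ = 134/664 ≈ 0.20181, p̂₂ = 425/1685 ≈ 0.25223.
Pooled p̂ = (134+425)/(664+1685) = 559/2349 = 0.23797.
SE = √(0.181342 × 0.0020995) = 0.01951.
z = (0.20181 − 0.25223)/0.01951 = -0.05042/0.01951 = -2.584.
p-value = P(Z < -2.584) ≈ 0.0049. With α = 0.025, reject H₀.

z = -2.584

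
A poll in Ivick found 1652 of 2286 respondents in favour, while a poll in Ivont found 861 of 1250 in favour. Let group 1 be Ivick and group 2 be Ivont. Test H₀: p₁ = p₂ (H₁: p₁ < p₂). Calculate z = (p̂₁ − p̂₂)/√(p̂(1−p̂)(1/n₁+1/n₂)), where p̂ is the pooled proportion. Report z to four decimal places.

p̂₁ = 1652/2286 ≈ 0.7226597, p̂₂ = 861/1250 ≈ 0.6888000.
Pooled p̂ = (1652+861)/(2286+1250) = 2513/3536 = 0.7106900.
SE = √(p̂(1−p̂)(1/n₁+1/n₂)) = √(0.7106900·0.2893100·0.00123745) = √(0.000254431) = 0.0159509.
z = (0.7226597 − 0.6888000)/0.0159509 = 0.0338597/0.0159509 = 2.1227.
p-value = P(Z < 2.123) ≈ 0.9831.

z = 2.1227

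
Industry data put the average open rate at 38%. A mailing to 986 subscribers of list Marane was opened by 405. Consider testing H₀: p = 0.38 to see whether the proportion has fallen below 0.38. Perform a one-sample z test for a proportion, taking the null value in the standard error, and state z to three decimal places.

p̂ = 405/986 = 0.41075.
Under H₀, SE = √(0.38·0.62/986) = √(0.000238945) = 0.01546.
z = (0.41075 − 0.38)/0.01546 = 0.03075/0.01546 = 1.989.
p-value = P(Z < 1.989) ≈ 0.9767.

z = 1.989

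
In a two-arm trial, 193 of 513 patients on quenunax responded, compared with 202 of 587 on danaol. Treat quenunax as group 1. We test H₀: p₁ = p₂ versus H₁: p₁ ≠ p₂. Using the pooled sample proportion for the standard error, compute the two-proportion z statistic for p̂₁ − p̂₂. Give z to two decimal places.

z = 1.11

p̂₁ = 193/513 = 0.3762, p̂₂ = 202/587 = 0.3441.
Pooled p̂ = (193+202)/(513+587) = 395/1100 = 0.3591.
SE = √(0.230145 × 0.0036529) = 0.0290.
z = (0.3762 − 0.3441)/0.0290 = 0.0321/0.0290 = 1.11.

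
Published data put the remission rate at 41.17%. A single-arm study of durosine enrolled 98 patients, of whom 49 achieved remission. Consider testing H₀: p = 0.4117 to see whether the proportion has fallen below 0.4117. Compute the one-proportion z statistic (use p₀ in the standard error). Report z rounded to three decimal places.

p̂ = 49/98 = 0.50000.
Standard error under H₀: √(0.4117×0.5883/98) = 0.04971.
z = (0.50000 − 0.4117)/0.04971 = 0.08830/0.04971 = 1.776.

z = 1.776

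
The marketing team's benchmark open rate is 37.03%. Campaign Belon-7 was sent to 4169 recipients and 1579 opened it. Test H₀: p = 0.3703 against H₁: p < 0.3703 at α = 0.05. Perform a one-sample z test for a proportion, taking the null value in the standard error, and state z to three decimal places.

z = 1.130

p̂ = 1579/4169 ≈ 0.37875.
SE = √(p₀(1−p₀)/n) = √(0.23318/4169) = 0.00748.
z = (0.37875 − 0.3703)/0.00748 = 0.00845/0.00748 = 1.130.
p-value = P(Z < 1.130) ≈ 0.8707, so at α = 0.05 we fail to reject H₀.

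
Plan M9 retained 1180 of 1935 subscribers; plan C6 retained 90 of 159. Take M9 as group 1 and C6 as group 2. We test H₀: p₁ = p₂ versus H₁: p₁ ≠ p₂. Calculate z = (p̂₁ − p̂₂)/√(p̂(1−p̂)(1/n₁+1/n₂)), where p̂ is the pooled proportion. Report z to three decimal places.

z = 1.086

p̂₁ = 1180/1935 = 0.60982, p̂₂ = 90/159 = 0.56604.
Pooled p̂ = (1180+90)/(1935+159) = 1270/2094 = 0.60649.
SE = √(0.238659 × 0.0068061) = 0.04030.
z = (0.60982 − 0.56604)/0.04030 = 0.04378/0.04030 = 1.086.
p-value = 2·P(Z > 1.086) ≈ 0.2773.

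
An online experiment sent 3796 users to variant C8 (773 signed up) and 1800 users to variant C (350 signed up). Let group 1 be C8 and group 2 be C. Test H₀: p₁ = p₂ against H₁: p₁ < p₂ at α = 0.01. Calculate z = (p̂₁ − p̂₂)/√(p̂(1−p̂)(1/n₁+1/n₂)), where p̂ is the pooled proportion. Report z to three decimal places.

z = 0.802

p̂₁ = 773/3796 = 0.203635, p̂₂ = 350/1800 = 0.194444.
Pooled p̂ = (773+350)/(3796+1800) = 1123/5596 = 0.200679.
SE = √(p̂(1−p̂)(1/n₁+1/n₂)) = √(0.200679·0.799321·0.000818991) = √(0.000131372) = 0.011462.
z = (0.203635 − 0.194444)/0.011462 = 0.009191/0.011462 = 0.802.
p-value = P(Z < 0.802) ≈ 0.7887. With α = 0.01, fail to reject H₀.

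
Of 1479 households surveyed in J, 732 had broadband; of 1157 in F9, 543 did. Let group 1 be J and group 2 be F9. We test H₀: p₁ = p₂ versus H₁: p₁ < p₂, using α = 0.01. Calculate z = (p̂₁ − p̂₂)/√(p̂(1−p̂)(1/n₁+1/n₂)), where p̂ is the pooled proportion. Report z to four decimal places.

p̂₁ = 732/1479 = 0.494929, p̂₂ = 543/1157 = 0.469317.
Pooled p̂ = (732+543)/(1479+1157) = 1275/2636 = 0.483687.
SE = √(0.249734 × 0.00154044) = 0.019614.
z = (0.494929 − 0.469317)/0.019614 = 0.025612/0.019614 = 1.3058.
p-value = P(Z < 1.306) ≈ 0.9042. With α = 0.01, fail to reject H₀.

z = 1.3058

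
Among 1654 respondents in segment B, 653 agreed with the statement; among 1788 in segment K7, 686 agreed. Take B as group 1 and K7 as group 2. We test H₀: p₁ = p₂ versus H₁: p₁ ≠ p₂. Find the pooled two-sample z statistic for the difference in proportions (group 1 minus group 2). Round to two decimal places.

p̂₁ = 653/1654 = 0.3948, p̂₂ = 686/1788 = 0.3837.
Pooled p̂ = (653+686)/(1654+1788) = 1339/3442 = 0.3890.
SE = √(p̂(1−p̂)(1/n₁+1/n₂)) = √(0.3890·0.6110·0.00116388) = √(0.000276634) = 0.0166.
z = (0.3948 − 0.3837)/0.0166 = 0.0111/0.0166 = 0.67.

z = 0.67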